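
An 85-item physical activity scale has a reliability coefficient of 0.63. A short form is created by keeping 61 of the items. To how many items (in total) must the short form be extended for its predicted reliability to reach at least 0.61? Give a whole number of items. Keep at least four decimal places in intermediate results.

First, r for the 61-item form: n = 61/85 = 0.7176, so r_61 = 0.7176·0.63/(1 + (0.7176 − 1)·0.63) = 0.5499
Then solve for n' with r_old = 0.5499, r_target = 0.61: n' = 0.61(1 − 0.5499)/[0.5499(1 − 0.61)] = 1.2802
Total items = 1.2802 × 61 = 78.09, rounded up to 79.

79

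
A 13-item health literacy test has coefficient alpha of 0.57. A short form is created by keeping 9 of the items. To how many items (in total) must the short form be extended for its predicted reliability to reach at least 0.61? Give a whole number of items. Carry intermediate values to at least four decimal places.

Short-form reliability: n = 9/13 = 0.6923; r_9 = n·r/(1+(n−1)r) ≈ 0.4785
Length factor from the short form to reach 0.61: n' = 0.61(1 − 0.4785) / [0.4785(1 − 0.61)] ≈ 1.7047
Total items = 1.7047 × 9 = 15.34, rounded up to 16.

16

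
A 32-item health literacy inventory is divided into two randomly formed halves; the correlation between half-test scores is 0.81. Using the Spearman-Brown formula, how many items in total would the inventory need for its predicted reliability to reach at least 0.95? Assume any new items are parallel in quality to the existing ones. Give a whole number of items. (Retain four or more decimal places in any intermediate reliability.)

r_full = 2(0.81)/(1 + 0.81) = 0.8950
Solve Spearman-Brown for n: n = 0.95(1 − 0.8950) / [0.8950(1 − 0.95)] = 2.2291
Required items = 2.2291 × 32 = 71.33, so 72 items.

72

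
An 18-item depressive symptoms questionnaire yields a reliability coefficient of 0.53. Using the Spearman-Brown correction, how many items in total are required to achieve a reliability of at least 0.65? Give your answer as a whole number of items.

Spearman-Brown solved for the length factor n:
n = r*(1 − r) / [ r (1 − r*) ]
n = [0.65 × 0.47] / [0.53 × 0.35]
n = 0.3055 / 0.1855 ≈ 1.6469
Items needed = n × 18 = 1.6469 × 18 ≈ 29.64 → round up to 30

30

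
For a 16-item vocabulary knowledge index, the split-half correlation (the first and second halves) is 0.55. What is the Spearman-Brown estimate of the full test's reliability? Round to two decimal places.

The full test is twice the length of either half (n = 2).
r_full = 2(0.55) / (1 + 0.55)
r_full = 1.1000 / 1.5500 ≈ 0.7097

0.71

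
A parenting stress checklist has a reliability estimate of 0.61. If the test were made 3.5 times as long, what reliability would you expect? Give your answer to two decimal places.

Spearman-Brown: r_new = n·r / (1 + (n − 1)·r)
r_new = 3.5·0.61 / [1 + (3.5 − 1)·0.61]
r_new = 2.1350 / 2.5250 ≈ 0.8455

0.85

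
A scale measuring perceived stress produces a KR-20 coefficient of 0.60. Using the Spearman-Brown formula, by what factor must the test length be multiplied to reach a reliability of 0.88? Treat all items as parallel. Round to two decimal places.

Invert Spearman-Brown to solve for n:
n = r_target (1 − r_old) / [ r_old (1 − r_target) ]
n = 0.88(1 − 0.60) / [0.60(1 − 0.88)]
n = 0.3520 / 0.0720 ≈ 4.8889

4.89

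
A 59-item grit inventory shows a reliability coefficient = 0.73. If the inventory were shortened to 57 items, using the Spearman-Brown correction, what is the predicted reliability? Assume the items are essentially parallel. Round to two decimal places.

n = 57/59 = 0.9661
Spearman-Brown: r_new = n·r / (1 + (n − 1)·r)
r_new = (0.9661 × 0.73) / (1 + (0.9661 − 1) × 0.73)
r_new = 0.7053 / 0.9753 ≈ 0.7232

0.72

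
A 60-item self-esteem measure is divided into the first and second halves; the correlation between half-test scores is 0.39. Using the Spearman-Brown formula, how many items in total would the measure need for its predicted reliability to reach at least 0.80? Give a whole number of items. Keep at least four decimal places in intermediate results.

Corrected full-test reliability: r_full = 2 × 0.39 / (1 + 0.39) ≈ 0.5612
Solve Spearman-Brown for n: n = 0.80(1 − 0.5612) / [0.5612(1 − 0.80)] = 3.1276
Required items = 3.1276 × 60 = 187.66, so 188 items.

188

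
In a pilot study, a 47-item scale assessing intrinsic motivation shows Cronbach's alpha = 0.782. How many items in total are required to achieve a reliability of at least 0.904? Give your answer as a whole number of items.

Spearman-Brown solved for the length factor n:
n = r_target (1 − r_old) / [ r_old (1 − r_target) ]
n = [0.904 × 0.218] / [0.782 × 0.096]
n = 0.197072 / 0.075072 ≈ 2.6251
2.6251 × 47 = 123.38 → 124 items

124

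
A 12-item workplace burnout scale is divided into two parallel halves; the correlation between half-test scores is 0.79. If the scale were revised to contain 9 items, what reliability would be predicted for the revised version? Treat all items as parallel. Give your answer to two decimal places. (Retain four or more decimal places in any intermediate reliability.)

Spearman-Brown correction (n = 2): r_full = 2·0.79/(1 + 0.79) = 0.8827
Length factor from 12 to 9 items: n = 9/12 = 0.7500
r_new = n·r_full / (1 + (n − 1)·r_full) = 0.6620 / 0.7793 ≈ 0.8495

0.85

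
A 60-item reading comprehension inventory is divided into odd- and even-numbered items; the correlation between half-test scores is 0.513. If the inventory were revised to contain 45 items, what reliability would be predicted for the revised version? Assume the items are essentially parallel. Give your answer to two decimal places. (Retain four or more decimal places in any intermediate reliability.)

0.61

Full-test reliability from the split-half r: r_full = 2(0.513)/(1 + 0.513) = 0.6781
Then adjust to 45 items: n = 45/60 = 0.7500
r_new = n·r_full / (1 + (n − 1)·r_full) = 0.5086 / 0.8305 ≈ 0.6124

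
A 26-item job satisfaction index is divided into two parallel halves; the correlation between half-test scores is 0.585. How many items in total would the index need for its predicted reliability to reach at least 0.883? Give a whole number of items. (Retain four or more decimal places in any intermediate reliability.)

70

r_full = 2(0.585)/(1 + 0.585) = 0.7382
Solve Spearman-Brown for n: n = 0.883(1 − 0.7382) / [0.7382(1 − 0.883)] = 2.6765
Required items = 2.6765 × 26 = 69.59, so 70 items.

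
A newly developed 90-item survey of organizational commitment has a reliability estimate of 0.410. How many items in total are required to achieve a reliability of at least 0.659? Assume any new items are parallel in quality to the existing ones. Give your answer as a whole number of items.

251

n = 0.659(1 − 0.410) / [0.410(1 − 0.659)]
  = 0.388810 / 0.139810 = 2.7810
2.7810 × 90 = 250.29 → 251 items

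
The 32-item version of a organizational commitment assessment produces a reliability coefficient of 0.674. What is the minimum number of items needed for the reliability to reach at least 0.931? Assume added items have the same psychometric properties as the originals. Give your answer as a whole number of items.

Spearman-Brown solved for the length factor n:
n = r*(1 − r) / [ r (1 − r*) ]
n = 0.931 × (1 − 0.674) / [ 0.674 × (1 − 0.931) ]
n = 0.303506 / 0.046506 ≈ 6.5262
Items needed = n × 32 = 6.5262 × 32 ≈ 208.84 → round up to 209

209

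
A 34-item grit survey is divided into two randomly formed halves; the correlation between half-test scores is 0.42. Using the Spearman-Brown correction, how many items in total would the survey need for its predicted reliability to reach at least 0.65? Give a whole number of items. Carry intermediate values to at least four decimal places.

r_full = 2(0.42)/(1 + 0.42) = 0.5915
Solve Spearman-Brown for n: n = 0.65(1 − 0.5915) / [0.5915(1 − 0.65)] = 1.2826
Items = 1.2826 × 34 ≈ 43.61 → 44

44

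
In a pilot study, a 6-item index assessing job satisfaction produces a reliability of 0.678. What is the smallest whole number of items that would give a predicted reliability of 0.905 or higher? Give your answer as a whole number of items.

Spearman-Brown solved for the length factor n:
n = r*(1 − r) / [ r (1 − r*) ]
n = 0.905(1 − 0.678) / [0.678(1 − 0.905)]
n = 0.291410 / 0.064410 ≈ 4.5243
So the test needs 4.5243 × 6 ≈ 27.15 items; rounding up, 28.

28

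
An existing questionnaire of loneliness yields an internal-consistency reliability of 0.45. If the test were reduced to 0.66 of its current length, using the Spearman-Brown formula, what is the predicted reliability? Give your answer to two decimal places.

By Spearman-Brown, r_new = n r / (1 + (n − 1) r).
r_new = (0.66 × 0.45) / (1 + (0.66 − 1) × 0.45)
r_new = 0.2970 / 0.8470 ≈ 0.3506

0.35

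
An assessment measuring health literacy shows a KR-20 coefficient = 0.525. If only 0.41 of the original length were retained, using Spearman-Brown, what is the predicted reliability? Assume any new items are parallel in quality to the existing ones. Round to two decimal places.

0.31

By Spearman-Brown, r_new = n r / (1 + (n − 1) r).
r_new = 0.41·0.525 / [1 + (0.41 − 1)·0.525]
r_new = 0.2152 / 0.6902 ≈ 0.3118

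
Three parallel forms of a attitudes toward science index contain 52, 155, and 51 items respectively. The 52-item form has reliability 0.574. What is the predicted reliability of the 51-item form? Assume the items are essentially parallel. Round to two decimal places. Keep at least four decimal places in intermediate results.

0.57

The 155-item form is not needed; work directly from the 52-item form with n = 51/52 = 0.9808.
r_{51} = n·r / (1 + (n − 1)·r) = 0.5630 / 0.9890 ≈ 0.5693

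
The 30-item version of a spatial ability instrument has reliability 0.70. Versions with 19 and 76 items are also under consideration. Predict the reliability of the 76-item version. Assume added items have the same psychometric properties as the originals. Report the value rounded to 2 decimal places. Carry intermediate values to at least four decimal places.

0.86

Only the ratio of lengths matters: n = 76/30 = 2.5333
r_{76} = n·r / (1 + (n − 1)·r) = 1.7733 / 2.0733 ≈ 0.8553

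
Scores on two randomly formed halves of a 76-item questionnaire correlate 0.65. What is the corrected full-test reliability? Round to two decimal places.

Apply the Spearman-Brown correction with n = 2:
r_full = 2(0.65) / (1 + 0.65)
r_full = 1.3000 / 1.6500 ≈ 0.7879

0.79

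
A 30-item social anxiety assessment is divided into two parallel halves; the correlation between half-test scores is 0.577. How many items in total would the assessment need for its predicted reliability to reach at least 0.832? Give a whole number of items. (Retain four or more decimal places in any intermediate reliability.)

Corrected full-test reliability: r_full = 2 × 0.577 / (1 + 0.577) ≈ 0.7318
Solve Spearman-Brown for n: n = 0.832(1 − 0.7318) / [0.7318(1 − 0.832)] = 1.8150
Items = 1.8150 × 30 ≈ 54.45 → 55

55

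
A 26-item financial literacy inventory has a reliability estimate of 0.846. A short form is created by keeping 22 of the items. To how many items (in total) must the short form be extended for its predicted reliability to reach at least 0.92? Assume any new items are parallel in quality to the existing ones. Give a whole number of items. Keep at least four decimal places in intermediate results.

55

First, r for the 22-item form: n = 22/26 = 0.8462, so r_22 = 0.8462·0.846/(1 + (0.8462 − 1)·0.846) = 0.8230
Then solve for n' with r_old = 0.8230, r_target = 0.92: n' = 0.92(1 − 0.8230)/[0.8230(1 − 0.92)] = 2.4733
Total items = 2.4733 × 22 = 54.41, rounded up to 55.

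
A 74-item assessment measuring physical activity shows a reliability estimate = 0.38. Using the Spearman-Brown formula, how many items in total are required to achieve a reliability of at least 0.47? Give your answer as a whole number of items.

108

n = 0.47(1 − 0.38) / [0.38(1 − 0.47)]
n = 0.2914 / 0.2014 ≈ 1.4469
1.4469 × 74 = 107.07 → 108 items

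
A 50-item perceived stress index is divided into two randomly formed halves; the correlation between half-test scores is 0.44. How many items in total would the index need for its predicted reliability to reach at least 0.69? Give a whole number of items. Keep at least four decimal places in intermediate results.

r_full = 2(0.44)/(1 + 0.44) = 0.6111
Solve Spearman-Brown for n: n = 0.69(1 − 0.6111) / [0.6111(1 − 0.69)] = 1.4165
Items = 1.4165 × 50 ≈ 70.83 → 71

71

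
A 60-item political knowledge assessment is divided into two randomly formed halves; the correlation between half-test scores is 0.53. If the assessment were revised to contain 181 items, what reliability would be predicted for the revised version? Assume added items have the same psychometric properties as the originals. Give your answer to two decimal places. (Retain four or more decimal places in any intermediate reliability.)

0.87

First correct the split-half correlation to full-test reliability: r_full = 2 × 0.53 / (1 + 0.53) ≈ 0.6928
Then adjust to 181 items: n = 181/60 = 3.0167
r_new = n·r_full / (1 + (n − 1)·r_full) = 2.0900 / 2.3972 ≈ 0.8719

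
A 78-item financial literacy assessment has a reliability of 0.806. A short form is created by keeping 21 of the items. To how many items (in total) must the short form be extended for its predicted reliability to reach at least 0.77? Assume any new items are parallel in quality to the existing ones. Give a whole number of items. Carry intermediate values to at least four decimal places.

First, r for the 21-item form: n = 21/78 = 0.2692, so r_21 = 0.2692·0.806/(1 + (0.2692 − 1)·0.806) = 0.5280
Length factor from the short form to reach 0.77: n' = 0.77(1 − 0.5280) / [0.5280(1 − 0.77)] ≈ 2.9928
Items = 2.9928 × 21 ≈ 62.85 → 63

63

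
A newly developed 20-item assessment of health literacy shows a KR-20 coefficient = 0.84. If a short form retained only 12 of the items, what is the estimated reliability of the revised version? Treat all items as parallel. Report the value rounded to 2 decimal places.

The new length is 12/20 = 0.6 times the old.
Spearman-Brown: r_new = n·r / (1 + (n − 1)·r)
r_new = (0.6 × 0.84) / (1 + (0.6 − 1) × 0.84)
r_new = 0.5040 / 0.6640 ≈ 0.7590

0.76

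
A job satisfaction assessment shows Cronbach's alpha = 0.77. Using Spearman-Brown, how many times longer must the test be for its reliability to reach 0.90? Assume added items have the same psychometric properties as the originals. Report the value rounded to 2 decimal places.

2.69

n = 0.90 × (1 − 0.77) / [ 0.77 × (1 − 0.90) ]
  = 0.2070 / 0.0770 = 2.6883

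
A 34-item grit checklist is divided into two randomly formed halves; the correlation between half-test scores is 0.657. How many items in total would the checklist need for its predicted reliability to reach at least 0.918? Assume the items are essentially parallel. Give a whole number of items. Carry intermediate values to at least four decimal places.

100

Corrected full-test reliability: r_full = 2 × 0.657 / (1 + 0.657) ≈ 0.7930
Solve Spearman-Brown for n: n = 0.918(1 − 0.7930) / [0.7930(1 − 0.918)] = 2.9223
Required items = 2.9223 × 34 = 99.36, so 100 items.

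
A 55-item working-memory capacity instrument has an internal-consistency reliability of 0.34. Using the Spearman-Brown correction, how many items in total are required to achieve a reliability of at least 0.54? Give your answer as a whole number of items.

126

Invert Spearman-Brown to solve for n:
n = r*(1 − r) / [ r (1 − r*) ]
n = 0.54(1 − 0.34) / [0.34(1 − 0.54)]
n = 0.3564 / 0.1564 ≈ 2.2788
So the test needs 2.2788 × 55 ≈ 125.33 items; rounding up, 126.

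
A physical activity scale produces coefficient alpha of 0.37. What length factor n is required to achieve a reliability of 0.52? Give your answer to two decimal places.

1.84

n = [0.52 × 0.63] / [0.37 × 0.48]
n = 0.3276 / 0.1776 ≈ 1.8446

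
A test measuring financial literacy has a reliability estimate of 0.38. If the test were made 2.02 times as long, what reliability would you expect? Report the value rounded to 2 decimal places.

0.55

Apply the Spearman-Brown prophecy formula, r' = nr / [1 + (n − 1)r]:
r_new = 2.02·0.38 / [1 + (2.02 − 1)·0.38]
     = 0.7676 / 1.3876 = 0.5532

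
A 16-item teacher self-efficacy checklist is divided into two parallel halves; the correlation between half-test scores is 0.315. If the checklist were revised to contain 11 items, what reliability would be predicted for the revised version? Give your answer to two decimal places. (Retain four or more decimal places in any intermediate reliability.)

Spearman-Brown correction (n = 2): r_full = 2·0.315/(1 + 0.315) = 0.4791
Then adjust to 11 items: n = 11/16 = 0.6875
r_new = n·r_full / (1 + (n − 1)·r_full) = 0.3294 / 0.8503 ≈ 0.3874

0.39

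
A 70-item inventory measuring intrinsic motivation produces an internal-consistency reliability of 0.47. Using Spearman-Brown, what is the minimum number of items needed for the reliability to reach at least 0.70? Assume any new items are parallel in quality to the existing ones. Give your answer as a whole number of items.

Rearranging the Spearman-Brown formula for n,
n = r*(1 − r) / [ r (1 − r*) ]
n = 0.70(1 − 0.47) / [0.47(1 − 0.70)]
n = 0.3710 / 0.1410 ≈ 2.6312
Items needed = n × 70 = 2.6312 × 70 ≈ 184.18 → round up to 185

185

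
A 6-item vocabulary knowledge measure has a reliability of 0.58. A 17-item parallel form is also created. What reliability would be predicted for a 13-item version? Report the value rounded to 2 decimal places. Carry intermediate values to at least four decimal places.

The 17-item form is not needed; work directly from the 6-item form with n = 13/6 = 2.1667.
r_{13} = n·r / (1 + (n − 1)·r) = 1.2567 / 1.6767 ≈ 0.7495

0.75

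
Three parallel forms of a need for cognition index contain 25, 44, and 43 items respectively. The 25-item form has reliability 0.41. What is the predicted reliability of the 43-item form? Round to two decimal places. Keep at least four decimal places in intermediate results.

0.54

Only the ratio of lengths matters: n = 43/25 = 1.7200
r_{43} = n·r / (1 + (n − 1)·r) = 0.7052 / 1.2952 ≈ 0.5445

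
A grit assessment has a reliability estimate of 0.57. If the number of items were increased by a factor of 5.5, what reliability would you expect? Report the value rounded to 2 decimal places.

r_new = 5.5·0.57 / [1 + (5.5 − 1)·0.57]
     = 3.1350 / 3.5650 = 0.8794

0.88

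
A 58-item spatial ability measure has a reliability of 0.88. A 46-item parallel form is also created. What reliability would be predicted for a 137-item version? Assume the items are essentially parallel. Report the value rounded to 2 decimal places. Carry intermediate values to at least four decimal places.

Only the ratio of lengths matters: n = 137/58 = 2.3621
r_{137} = n·r / (1 + (n − 1)·r) = 2.0786 / 2.1986 ≈ 0.9454

0.95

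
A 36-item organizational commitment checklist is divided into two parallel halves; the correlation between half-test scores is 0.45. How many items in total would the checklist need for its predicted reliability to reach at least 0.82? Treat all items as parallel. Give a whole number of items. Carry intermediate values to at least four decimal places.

r_full = 2(0.45)/(1 + 0.45) = 0.6207
n = r_tgt(1 − r_full) / [r_full(1 − r_tgt)] = 0.82 × 0.3793 / (0.6207 × 0.18) ≈ 2.7838
Items = 2.7838 × 36 ≈ 100.22 → 101

101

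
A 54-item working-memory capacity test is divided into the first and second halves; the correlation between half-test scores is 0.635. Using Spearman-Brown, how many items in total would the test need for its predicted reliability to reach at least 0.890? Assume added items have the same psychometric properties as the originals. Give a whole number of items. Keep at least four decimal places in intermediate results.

Corrected full-test reliability: r_full = 2 × 0.635 / (1 + 0.635) ≈ 0.7768
Solve Spearman-Brown for n: n = 0.890(1 − 0.7768) / [0.7768(1 − 0.890)] = 2.3248
Required items = 2.3248 × 54 = 125.54, so 126 items.

126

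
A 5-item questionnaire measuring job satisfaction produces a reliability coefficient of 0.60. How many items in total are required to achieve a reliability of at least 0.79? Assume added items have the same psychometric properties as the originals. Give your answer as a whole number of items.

n = 0.79 × (1 − 0.60) / [ 0.60 × (1 − 0.79) ]
  = 0.3160 / 0.1260 = 2.5079
So the test needs 2.5079 × 5 ≈ 12.54 items; rounding up, 13.

13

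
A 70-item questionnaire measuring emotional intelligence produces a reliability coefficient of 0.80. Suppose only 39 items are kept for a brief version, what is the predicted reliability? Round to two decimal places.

0.69

The new length is 39/70 = 0.5571 times the old.
Apply the Spearman-Brown prophecy formula, r' = nr / [1 + (n − 1)r]:
r_new = 0.5571·0.80 / [1 + (0.5571 − 1)·0.80]
r_new = 0.4457 / 0.6457 ≈ 0.6903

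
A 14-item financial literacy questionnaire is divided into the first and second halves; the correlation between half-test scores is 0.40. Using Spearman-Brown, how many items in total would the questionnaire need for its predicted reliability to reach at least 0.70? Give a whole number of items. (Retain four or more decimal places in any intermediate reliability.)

25

r_full = 2(0.40)/(1 + 0.40) = 0.5714
n = r_tgt(1 − r_full) / [r_full(1 − r_tgt)] = 0.70 × 0.4286 / (0.5714 × 0.30) ≈ 1.7502
Required items = 1.7502 × 14 = 24.50, so 25 items.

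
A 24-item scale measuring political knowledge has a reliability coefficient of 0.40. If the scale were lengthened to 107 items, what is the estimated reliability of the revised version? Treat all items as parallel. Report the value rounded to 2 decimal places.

Length ratio n = 107/24 = 4.4583
By Spearman-Brown, r_new = n r / (1 + (n − 1) r).
r_new = 4.4583·0.40 / [1 + (4.4583 − 1)·0.40]
     = 1.7833 / 2.3833 = 0.7482

0.75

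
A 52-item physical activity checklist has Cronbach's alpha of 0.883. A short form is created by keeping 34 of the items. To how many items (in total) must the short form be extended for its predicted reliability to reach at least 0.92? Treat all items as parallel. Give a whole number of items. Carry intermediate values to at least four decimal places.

First, r for the 34-item form: n = 34/52 = 0.6538, so r_34 = 0.6538·0.883/(1 + (0.6538 − 1)·0.883) = 0.8315
Then solve for n' with r_old = 0.8315, r_target = 0.92: n' = 0.92(1 − 0.8315)/[0.8315(1 − 0.92)] = 2.3304
Total items = 2.3304 × 34 = 79.23, rounded up to 80.

80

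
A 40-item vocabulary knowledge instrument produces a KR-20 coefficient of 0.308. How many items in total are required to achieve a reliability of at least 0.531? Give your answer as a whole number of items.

102

Rearranging the Spearman-Brown formula for n,
n = r_target (1 − r_old) / [ r_old (1 − r_target) ]
n = 0.531(1 − 0.308) / [0.308(1 − 0.531)]
  = 0.367452 / 0.144452 = 2.5438
2.5438 × 40 = 101.75 → 102 items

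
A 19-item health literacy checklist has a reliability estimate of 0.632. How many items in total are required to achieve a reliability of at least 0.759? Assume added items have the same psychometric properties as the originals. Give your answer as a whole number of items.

Rearranging the Spearman-Brown formula for n,
n = r_target (1 − r_old) / [ r_old (1 − r_target) ]
n = [0.759 × 0.368] / [0.632 × 0.241]
n = 0.279312 / 0.152312 ≈ 1.8338
Items needed = n × 19 = 1.8338 × 19 ≈ 34.84 → round up to 35

35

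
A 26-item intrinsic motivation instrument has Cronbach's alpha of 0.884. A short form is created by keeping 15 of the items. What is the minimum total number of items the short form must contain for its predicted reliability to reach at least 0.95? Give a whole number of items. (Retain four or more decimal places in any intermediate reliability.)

Short-form reliability: n = 15/26 = 0.5769; r_15 = n·r/(1+(n−1)r) ≈ 0.8147
Length factor from the short form to reach 0.95: n' = 0.95(1 − 0.8147) / [0.8147(1 − 0.95)] ≈ 4.3215
Total items = 4.3215 × 15 = 64.82, rounded up to 65.

65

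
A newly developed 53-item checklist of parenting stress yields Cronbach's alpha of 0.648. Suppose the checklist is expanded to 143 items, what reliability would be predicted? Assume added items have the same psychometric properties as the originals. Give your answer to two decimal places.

0.83

Length ratio n = 143/53 = 2.6981
By Spearman-Brown, r_new = n r / (1 + (n − 1) r).
r_new = (2.6981 × 0.648) / (1 + (2.6981 − 1) × 0.648)
r_new = 1.7484 / 2.1004 ≈ 0.8324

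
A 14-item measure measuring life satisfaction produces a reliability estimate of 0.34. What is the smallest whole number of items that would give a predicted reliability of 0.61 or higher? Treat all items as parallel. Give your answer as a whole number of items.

43

n = 0.61 × (1 − 0.34) / [ 0.34 × (1 − 0.61) ]
n = 0.4026 / 0.1326 ≈ 3.0362
3.0362 × 14 = 42.51 → 43 items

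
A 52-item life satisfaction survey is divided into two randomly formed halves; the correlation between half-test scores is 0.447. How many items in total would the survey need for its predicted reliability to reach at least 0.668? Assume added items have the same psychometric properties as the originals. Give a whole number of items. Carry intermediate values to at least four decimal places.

r_full = 2(0.447)/(1 + 0.447) = 0.6178
Solve Spearman-Brown for n: n = 0.668(1 − 0.6178) / [0.6178(1 − 0.668)] = 1.2447
Required items = 1.2447 × 52 = 64.72, so 65 items.

65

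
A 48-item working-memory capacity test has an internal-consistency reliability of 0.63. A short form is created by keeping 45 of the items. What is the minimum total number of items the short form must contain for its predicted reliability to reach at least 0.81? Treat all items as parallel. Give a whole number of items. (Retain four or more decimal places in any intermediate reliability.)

Short-form reliability: n = 45/48 = 0.9375; r_45 = n·r/(1+(n−1)r) ≈ 0.6148
Length factor from the short form to reach 0.81: n' = 0.81(1 − 0.6148) / [0.6148(1 − 0.81)] ≈ 2.6711
Total items = 2.6711 × 45 = 120.20, rounded up to 121.

121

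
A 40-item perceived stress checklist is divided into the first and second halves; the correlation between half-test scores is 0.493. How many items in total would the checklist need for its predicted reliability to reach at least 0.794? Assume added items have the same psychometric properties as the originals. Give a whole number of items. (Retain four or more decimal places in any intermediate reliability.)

80

r_full = 2(0.493)/(1 + 0.493) = 0.6604
Solve Spearman-Brown for n: n = 0.794(1 − 0.6604) / [0.6604(1 − 0.794)] = 1.9820
Items = 1.9820 × 40 ≈ 79.28 → 80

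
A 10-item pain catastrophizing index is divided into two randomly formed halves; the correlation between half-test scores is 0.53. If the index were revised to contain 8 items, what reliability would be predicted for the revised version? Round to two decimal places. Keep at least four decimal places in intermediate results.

0.64

First correct the split-half correlation to full-test reliability: r_full = 2 × 0.53 / (1 + 0.53) ≈ 0.6928
Length factor from 10 to 8 items: n = 8/10 = 0.8000
r_new = n·r_full / (1 + (n − 1)·r_full) = 0.5542 / 0.8614 ≈ 0.6434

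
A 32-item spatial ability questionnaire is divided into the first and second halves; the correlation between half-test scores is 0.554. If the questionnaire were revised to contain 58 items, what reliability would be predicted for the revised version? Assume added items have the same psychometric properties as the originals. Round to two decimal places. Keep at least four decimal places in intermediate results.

First correct the split-half correlation to full-test reliability: r_full = 2 × 0.554 / (1 + 0.554) ≈ 0.7130
Length factor from 32 to 58 items: n = 58/32 = 1.8125
r_new = n·r_full / (1 + (n − 1)·r_full) = 1.2923 / 1.5793 ≈ 0.8183

0.82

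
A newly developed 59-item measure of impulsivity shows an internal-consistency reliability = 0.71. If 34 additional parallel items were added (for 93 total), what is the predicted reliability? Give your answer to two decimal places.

0.79

Length ratio n = 93/59 = 1.5763
r_new = 1.5763·0.71 / [1 + (1.5763 − 1)·0.71]
r_new = 1.1192 / 1.4092 ≈ 0.7942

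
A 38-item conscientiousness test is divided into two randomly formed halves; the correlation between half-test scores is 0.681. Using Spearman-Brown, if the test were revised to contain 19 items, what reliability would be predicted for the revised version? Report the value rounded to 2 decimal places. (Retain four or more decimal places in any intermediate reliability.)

Spearman-Brown correction (n = 2): r_full = 2·0.681/(1 + 0.681) = 0.8102
Then adjust to 19 items: n = 19/38 = 0.5000
r_new = n·r_full / (1 + (n − 1)·r_full) = 0.4051 / 0.5949 ≈ 0.6810

0.68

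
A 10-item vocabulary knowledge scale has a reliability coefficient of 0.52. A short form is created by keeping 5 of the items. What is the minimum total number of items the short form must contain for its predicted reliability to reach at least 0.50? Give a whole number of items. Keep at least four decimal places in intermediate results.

10

Short-form reliability: n = 5/10 = 0.5000; r_5 = n·r/(1+(n−1)r) ≈ 0.3514
Length factor from the short form to reach 0.50: n' = 0.50(1 − 0.3514) / [0.3514(1 − 0.50)] ≈ 1.8458
Items = 1.8458 × 5 ≈ 9.23 → 10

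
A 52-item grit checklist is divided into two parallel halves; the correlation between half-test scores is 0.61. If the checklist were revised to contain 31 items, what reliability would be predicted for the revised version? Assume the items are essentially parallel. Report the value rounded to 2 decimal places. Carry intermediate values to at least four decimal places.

0.65

Full-test reliability from the split-half r: r_full = 2(0.61)/(1 + 0.61) = 0.7578
Length factor from 52 to 31 items: n = 31/52 = 0.5962
r_new = n·r_full / (1 + (n − 1)·r_full) = 0.4518 / 0.6940 ≈ 0.6510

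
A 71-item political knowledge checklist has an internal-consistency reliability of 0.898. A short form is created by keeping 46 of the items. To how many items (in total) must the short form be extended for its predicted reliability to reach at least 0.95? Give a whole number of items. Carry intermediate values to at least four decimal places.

154

First, r for the 46-item form: n = 46/71 = 0.6479, so r_46 = 0.6479·0.898/(1 + (0.6479 − 1)·0.898) = 0.8508
Then solve for n' with r_old = 0.8508, r_target = 0.95: n' = 0.95(1 − 0.8508)/[0.8508(1 − 0.95)] = 3.3319
Items = 3.3319 × 46 ≈ 153.27 → 154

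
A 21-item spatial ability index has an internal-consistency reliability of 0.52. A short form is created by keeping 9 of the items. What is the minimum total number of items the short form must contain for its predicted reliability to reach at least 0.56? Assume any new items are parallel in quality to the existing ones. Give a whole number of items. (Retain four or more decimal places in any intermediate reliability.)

First, r for the 9-item form: n = 9/21 = 0.4286, so r_9 = 0.4286·0.52/(1 + (0.4286 − 1)·0.52) = 0.3171
Length factor from the short form to reach 0.56: n' = 0.56(1 − 0.3171) / [0.3171(1 − 0.56)] ≈ 2.7409
Items = 2.7409 × 9 ≈ 24.67 → 25

25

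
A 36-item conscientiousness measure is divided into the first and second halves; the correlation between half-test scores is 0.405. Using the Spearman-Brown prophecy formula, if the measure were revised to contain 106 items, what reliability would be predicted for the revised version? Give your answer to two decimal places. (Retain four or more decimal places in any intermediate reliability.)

0.80

First correct the split-half correlation to full-test reliability: r_full = 2 × 0.405 / (1 + 0.405) ≈ 0.5765
Length factor from 36 to 106 items: n = 106/36 = 2.9444
r_new = n·r_full / (1 + (n − 1)·r_full) = 1.6974 / 2.1209 ≈ 0.8003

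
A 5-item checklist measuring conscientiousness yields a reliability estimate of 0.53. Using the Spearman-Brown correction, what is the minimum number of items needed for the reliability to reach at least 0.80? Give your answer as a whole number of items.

18

n = 0.80(1 − 0.53) / [0.53(1 − 0.80)]
n = 0.3760 / 0.1060 ≈ 3.5472
So the test needs 3.5472 × 5 ≈ 17.74 items; rounding up, 18.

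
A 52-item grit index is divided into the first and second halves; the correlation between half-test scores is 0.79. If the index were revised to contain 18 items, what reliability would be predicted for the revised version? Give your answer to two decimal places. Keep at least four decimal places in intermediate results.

First correct the split-half correlation to full-test reliability: r_full = 2 × 0.79 / (1 + 0.79) ≈ 0.8827
Length factor from 52 to 18 items: n = 18/52 = 0.3462
r_new = n·r_full / (1 + (n − 1)·r_full) = 0.3056 / 0.4229 ≈ 0.7226

0.72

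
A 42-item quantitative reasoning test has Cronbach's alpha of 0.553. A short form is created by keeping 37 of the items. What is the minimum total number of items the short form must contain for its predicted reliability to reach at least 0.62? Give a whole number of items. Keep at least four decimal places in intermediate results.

56

First, r for the 37-item form: n = 37/42 = 0.8810, so r_37 = 0.8810·0.553/(1 + (0.8810 − 1)·0.553) = 0.5215
Length factor from the short form to reach 0.62: n' = 0.62(1 − 0.5215) / [0.5215(1 − 0.62)] ≈ 1.4970
Total items = 1.4970 × 37 = 55.39, rounded up to 56.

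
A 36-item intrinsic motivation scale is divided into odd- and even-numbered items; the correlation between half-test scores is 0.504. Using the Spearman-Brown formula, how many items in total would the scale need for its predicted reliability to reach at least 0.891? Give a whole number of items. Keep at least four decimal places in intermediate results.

r_full = 2(0.504)/(1 + 0.504) = 0.6702
Solve Spearman-Brown for n: n = 0.891(1 − 0.6702) / [0.6702(1 − 0.891)] = 4.0225
Required items = 4.0225 × 36 = 144.81, so 145 items.

145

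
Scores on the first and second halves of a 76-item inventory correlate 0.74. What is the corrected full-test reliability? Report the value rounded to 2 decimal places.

0.85

Apply the Spearman-Brown correction with n = 2:
r_full = 2(0.74) / (1 + 0.74)
       = 1.4800 / 1.7400 = 0.8506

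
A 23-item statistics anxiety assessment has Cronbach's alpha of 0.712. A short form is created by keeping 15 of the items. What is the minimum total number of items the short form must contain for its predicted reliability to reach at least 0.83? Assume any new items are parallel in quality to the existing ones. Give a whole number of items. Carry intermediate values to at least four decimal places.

Short-form reliability: n = 15/23 = 0.6522; r_15 = n·r/(1+(n−1)r) ≈ 0.6172
Then solve for n' with r_old = 0.6172, r_target = 0.83: n' = 0.83(1 − 0.6172)/[0.6172(1 − 0.83)] = 3.0281
Items = 3.0281 × 15 ≈ 45.42 → 46

46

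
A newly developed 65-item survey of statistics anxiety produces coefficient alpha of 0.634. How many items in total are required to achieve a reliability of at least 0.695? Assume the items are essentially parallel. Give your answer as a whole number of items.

Invert Spearman-Brown to solve for n:
n = r_target (1 − r_old) / [ r_old (1 − r_target) ]
n = [0.695 × 0.366] / [0.634 × 0.305]
n = 0.254370 / 0.193370 ≈ 1.3155
So the test needs 1.3155 × 65 ≈ 85.51 items; rounding up, 86.

86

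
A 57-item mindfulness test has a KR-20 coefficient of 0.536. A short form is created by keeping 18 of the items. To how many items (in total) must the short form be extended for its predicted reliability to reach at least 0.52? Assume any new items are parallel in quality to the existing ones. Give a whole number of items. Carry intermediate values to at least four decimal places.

First, r for the 18-item form: n = 18/57 = 0.3158, so r_18 = 0.3158·0.536/(1 + (0.3158 − 1)·0.536) = 0.2673
Then solve for n' with r_old = 0.2673, r_target = 0.52: n' = 0.52(1 − 0.2673)/[0.2673(1 − 0.52)] = 2.9695
Total items = 2.9695 × 18 = 53.45, rounded up to 54.

54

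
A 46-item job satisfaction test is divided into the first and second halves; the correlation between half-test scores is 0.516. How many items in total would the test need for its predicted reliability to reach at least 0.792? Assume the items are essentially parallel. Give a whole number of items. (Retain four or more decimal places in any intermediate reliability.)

83

Corrected full-test reliability: r_full = 2 × 0.516 / (1 + 0.516) ≈ 0.6807
n = r_tgt(1 − r_full) / [r_full(1 − r_tgt)] = 0.792 × 0.3193 / (0.6807 × 0.208) ≈ 1.7861
Required items = 1.7861 × 46 = 82.16, so 83 items.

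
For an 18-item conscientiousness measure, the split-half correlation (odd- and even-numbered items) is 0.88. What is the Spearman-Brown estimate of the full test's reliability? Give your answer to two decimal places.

The full test is twice the length of either half (n = 2).
r_full = 2r_hh / (1 + r_hh) = 2 × 0.88 / (1 + 0.88)
r_full = 1.7600 / 1.8800 ≈ 0.9362

0.94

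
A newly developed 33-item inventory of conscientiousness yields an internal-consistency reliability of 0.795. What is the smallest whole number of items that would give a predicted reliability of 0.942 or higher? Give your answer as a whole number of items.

139

Rearranging the Spearman-Brown formula for n,
n = r*(1 − r) / [ r (1 − r*) ]
n = 0.942 × (1 − 0.795) / [ 0.795 × (1 − 0.942) ]
n = 0.193110 / 0.046110 ≈ 4.1880
So the test needs 4.1880 × 33 ≈ 138.20 items; rounding up, 139.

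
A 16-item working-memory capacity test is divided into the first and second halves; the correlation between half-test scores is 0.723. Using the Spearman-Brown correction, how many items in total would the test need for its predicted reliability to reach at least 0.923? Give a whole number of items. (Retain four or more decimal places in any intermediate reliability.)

37

r_full = 2(0.723)/(1 + 0.723) = 0.8392
Solve Spearman-Brown for n: n = 0.923(1 − 0.8392) / [0.8392(1 − 0.923)] = 2.2968
Items = 2.2968 × 16 ≈ 36.75 → 37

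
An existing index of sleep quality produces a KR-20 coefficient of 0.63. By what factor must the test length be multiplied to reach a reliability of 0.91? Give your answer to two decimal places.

n = 0.91 × (1 − 0.63) / [ 0.63 × (1 − 0.91) ]
n = 0.3367 / 0.0567 ≈ 5.9383

5.94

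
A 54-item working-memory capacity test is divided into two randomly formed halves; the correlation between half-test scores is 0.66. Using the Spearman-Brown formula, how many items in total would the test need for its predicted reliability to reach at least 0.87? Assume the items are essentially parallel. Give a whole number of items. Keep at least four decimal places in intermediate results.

r_full = 2(0.66)/(1 + 0.66) = 0.7952
Solve Spearman-Brown for n: n = 0.87(1 − 0.7952) / [0.7952(1 − 0.87)] = 1.7236
Required items = 1.7236 × 54 = 93.07, so 94 items.

94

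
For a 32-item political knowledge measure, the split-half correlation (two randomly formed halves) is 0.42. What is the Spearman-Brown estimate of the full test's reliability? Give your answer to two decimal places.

Each half is half the length of the full test, so the full test is n = 2 times a half.
r_full = 2(0.42) / (1 + 0.42)
       = 0.8400 / 1.4200 = 0.5915

0.59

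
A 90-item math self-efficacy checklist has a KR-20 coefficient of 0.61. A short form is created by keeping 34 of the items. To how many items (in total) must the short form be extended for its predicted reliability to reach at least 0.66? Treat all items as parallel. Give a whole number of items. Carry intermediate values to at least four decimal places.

First, r for the 34-item form: n = 34/90 = 0.3778, so r_34 = 0.3778·0.61/(1 + (0.3778 − 1)·0.61) = 0.3714
Length factor from the short form to reach 0.66: n' = 0.66(1 − 0.3714) / [0.3714(1 − 0.66)] ≈ 3.2855
Items = 3.2855 × 34 ≈ 111.71 → 112

112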